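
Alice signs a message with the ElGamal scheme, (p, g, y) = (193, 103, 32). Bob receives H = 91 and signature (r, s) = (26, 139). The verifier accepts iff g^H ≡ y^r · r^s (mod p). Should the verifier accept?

Left side g^H mod p:
103^91 mod 193 = 80
Right side y^r · r^s mod p:
32^26 mod 193 = 46
26^139 mod 193 = 136
46·136 = 6256 ≡ 80 (mod 193)
80 ≡ 80 (mod 193), so the signature is genuine.

accept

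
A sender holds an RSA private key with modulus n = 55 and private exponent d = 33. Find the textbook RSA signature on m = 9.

14

Squares mod 55: m^1≡9, m^2≡26, m^4≡16, m^8≡36, m^16≡31, m^32≡26
33 = 32 + 1, so m^33 ≡ 26·9 ≡ 14 (mod 55)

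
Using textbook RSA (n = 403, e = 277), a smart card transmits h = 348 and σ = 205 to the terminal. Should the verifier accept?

accept

σ^2 ≡ 205^2 = 42025 ≡ 113
σ^4 ≡ 113^2 = 12769 ≡ 276
σ^8 ≡ 276^2 = 76176 ≡ 9
σ^16 ≡ 9^2 = 81
σ^32 ≡ 81^2 = 6561 ≡ 113
σ^64 ≡ 113^2 = 12769 ≡ 276
σ^128 ≡ 276^2 = 76176 ≡ 9
σ^256 ≡ 9^2 = 81
277 = 256 + 16 + 4 + 1, so σ^277 ≡ 81·81·276·205 ≡ 348 (mod 403)
Since 348 equals the digest 348, verification succeeds.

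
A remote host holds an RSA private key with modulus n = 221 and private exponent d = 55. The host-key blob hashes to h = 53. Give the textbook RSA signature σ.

h^55 mod 221 = 196

196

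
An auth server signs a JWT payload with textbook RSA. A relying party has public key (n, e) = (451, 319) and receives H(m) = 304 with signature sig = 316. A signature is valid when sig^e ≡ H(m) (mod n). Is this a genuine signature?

genuine

sig^2 ≡ 316^2 = 99856 ≡ 185
sig^4 ≡ 185^2 = 34225 ≡ 400
sig^8 ≡ 400^2 = 160000 ≡ 346
sig^16 ≡ 346^2 = 119716 ≡ 201
sig^32 ≡ 201^2 = 40401 ≡ 262
sig^64 ≡ 262^2 = 68644 ≡ 92
sig^128 ≡ 92^2 = 8464 ≡ 346
sig^256 ≡ 346^2 = 119716 ≡ 201
319 = 256 + 32 + 16 + 8 + 4 + 2 + 1, so sig^319 ≡ 201·262·201·346·400·185·316 ≡ 304 (mod 451)
304 = H(m), so the signature checks out.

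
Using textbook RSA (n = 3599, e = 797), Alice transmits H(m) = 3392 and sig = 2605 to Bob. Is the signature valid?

invalid

sig^2 ≡ 2605^2 = 6786025 ≡ 1910
sig^4 ≡ 1910^2 = 3648100 ≡ 2313
sig^8 ≡ 2313^2 = 5349969 ≡ 1855
sig^16 ≡ 1855^2 = 3441025 ≡ 381
sig^32 ≡ 381^2 = 145161 ≡ 1201
sig^64 ≡ 1201^2 = 1442401 ≡ 2801
sig^128 ≡ 2801^2 = 7845601 ≡ 3380
sig^256 ≡ 3380^2 = 11424400 ≡ 1174
sig^512 ≡ 1174^2 = 1378276 ≡ 3458
797 = 512 + 256 + 16 + 8 + 4 + 1, so sig^797 ≡ 3458·1174·381·1855·2313·2605 ≡ 1377 (mod 3599)
1377 ≠ 3392, so verification fails.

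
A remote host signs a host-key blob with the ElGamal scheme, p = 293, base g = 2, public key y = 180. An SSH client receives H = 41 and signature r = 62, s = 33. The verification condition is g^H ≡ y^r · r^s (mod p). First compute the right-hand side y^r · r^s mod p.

120

180^62 mod 293 = 153
62^33 mod 293 = 41
y^r · r^s ≡ 153·41 = 6273 ≡ 120 (mod 293)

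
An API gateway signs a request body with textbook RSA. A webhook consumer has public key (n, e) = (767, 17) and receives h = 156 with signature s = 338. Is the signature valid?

valid

s^2 ≡ 338^2 = 114244 ≡ 728
s^4 ≡ 728^2 = 529984 ≡ 754
s^8 ≡ 754^2 = 568516 ≡ 169
s^16 ≡ 169^2 = 28561 ≡ 182
17 = 16 + 1, so s^17 ≡ 182·338 ≡ 156 (mod 767)
Since 156 equals the digest 156, verification succeeds.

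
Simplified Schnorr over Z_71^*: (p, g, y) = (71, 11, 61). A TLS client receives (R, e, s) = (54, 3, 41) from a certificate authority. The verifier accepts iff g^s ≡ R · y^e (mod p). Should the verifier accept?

g^s mod p:
Squares mod 71: 11^1≡11, 11^2≡50, 11^4≡15, 11^8≡12, 11^16≡2, 11^32≡4
41 = 32 + 8 + 1, so 11^41 ≡ 4·12·11 ≡ 31 (mod 71)
R · y^e mod p:
Squares mod 71: 61^1≡61, 61^2≡29
3 = 2 + 1, so 61^3 ≡ 29·61 ≡ 65 (mod 71)
54·65 = 3510 ≡ 31 (mod 71)
31 ≡ 31 (mod 71); signature holds.

accept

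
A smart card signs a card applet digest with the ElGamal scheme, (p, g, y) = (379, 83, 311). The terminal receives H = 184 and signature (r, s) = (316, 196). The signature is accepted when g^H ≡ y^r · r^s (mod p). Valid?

Left side g^H mod p:
83^184 mod 379 = 139
Right side y^r · r^s mod p:
311^316 mod 379 = 311
316^196 mod 379 = 115
311·115 = 35765 ≡ 139 (mod 379)
139 ≡ 139 (mod 379), so the signature is genuine.

yes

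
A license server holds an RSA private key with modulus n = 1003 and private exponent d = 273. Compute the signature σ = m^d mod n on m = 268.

m^2 ≡ 268^2 = 71824 ≡ 611
m^4 ≡ 611^2 = 373321 ≡ 205
m^8 ≡ 205^2 = 42025 ≡ 902
m^16 ≡ 902^2 = 813604 ≡ 171
m^32 ≡ 171^2 = 29241 ≡ 154
m^64 ≡ 154^2 = 23716 ≡ 647
m^128 ≡ 647^2 = 418609 ≡ 358
m^256 ≡ 358^2 = 128164 ≡ 783
273 = 256 + 16 + 1, so m^273 ≡ 783·171·268 ≡ 999 (mod 1003)

999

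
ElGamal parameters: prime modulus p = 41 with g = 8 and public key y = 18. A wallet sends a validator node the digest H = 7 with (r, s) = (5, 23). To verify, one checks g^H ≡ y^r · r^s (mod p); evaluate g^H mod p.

Squares mod 41: 8^1≡8, 8^2≡23, 8^4≡37
7 = 4 + 2 + 1, so 8^7 ≡ 37·23·8 ≡ 2 (mod 41)

2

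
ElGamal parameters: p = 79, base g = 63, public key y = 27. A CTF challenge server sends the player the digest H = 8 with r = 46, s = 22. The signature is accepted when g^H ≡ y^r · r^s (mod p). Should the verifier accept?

reject

Left side g^H mod p:
Squares mod 79: 63^1≡63, 63^2≡19, 63^4≡45, 63^8≡50
63^8 ≡ 50 (mod 79)
Right side y^r · r^s mod p:
Squares mod 79: 27^1≡27, 27^2≡18, 27^4≡8, 27^8≡64, 27^16≡67, 27^32≡65
46 = 32 + 8 + 4 + 2, so 27^46 ≡ 65·64·8·18 ≡ 62 (mod 79)
Squares mod 79: 46^1≡46, 46^2≡62, 46^4≡52, 46^8≡18, 46^16≡8
22 = 16 + 4 + 2, so 46^22 ≡ 8·52·62 ≡ 38 (mod 79)
62·38 = 2356 ≡ 65 (mod 79)
50 ≠ 65, so verification fails.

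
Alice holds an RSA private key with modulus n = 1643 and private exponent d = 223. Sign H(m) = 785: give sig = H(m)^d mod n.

Squares mod 1643: (H(m))^1≡785, (H(m))^2≡100, (H(m))^4≡142, (H(m))^8≡448, (H(m))^16≡258, (H(m))^32≡844, (H(m))^64≡917, (H(m))^128≡1316
223 = 128 + 64 + 16 + 8 + 4 + 2 + 1, so (H(m))^223 ≡ 1316·917·258·448·142·100·785 ≡ 536 (mod 1643)

536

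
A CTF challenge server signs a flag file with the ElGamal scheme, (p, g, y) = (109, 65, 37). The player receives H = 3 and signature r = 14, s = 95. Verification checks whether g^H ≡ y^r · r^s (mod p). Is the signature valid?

valid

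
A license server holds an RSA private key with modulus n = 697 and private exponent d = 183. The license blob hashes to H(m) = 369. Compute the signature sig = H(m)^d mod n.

(H(m))^2 ≡ 369^2 = 136161 ≡ 246
(H(m))^4 ≡ 246^2 = 60516 ≡ 574
(H(m))^8 ≡ 574^2 = 329476 ≡ 492
(H(m))^16 ≡ 492^2 = 242064 ≡ 205
(H(m))^32 ≡ 205^2 = 42025 ≡ 205
(H(m))^64 ≡ 205^2 = 42025 ≡ 205
(H(m))^128 ≡ 205^2 = 42025 ≡ 205
183 = 128 + 32 + 16 + 4 + 2 + 1, so (H(m))^183 ≡ 205·205·205·574·246·369 ≡ 41 (mod 697)

41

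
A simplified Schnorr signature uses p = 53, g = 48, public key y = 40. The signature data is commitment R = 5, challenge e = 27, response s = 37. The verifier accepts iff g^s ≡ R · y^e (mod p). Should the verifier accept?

reject

g^s mod p:
48^2 = 2304 ≡ 25
48^4 ≡ 25^2 = 625 ≡ 42
48^8 ≡ 42^2 = 1764 ≡ 15
48^16 ≡ 15^2 = 225 ≡ 13
48^32 ≡ 13^2 = 169 ≡ 10
37 = 32 + 4 + 1, so 48^37 ≡ 10·42·48 ≡ 20 (mod 53)
R · y^e mod p:
40^2 = 1600 ≡ 10
40^4 ≡ 10^2 = 100 ≡ 47
40^8 ≡ 47^2 = 2209 ≡ 36
40^16 ≡ 36^2 = 1296 ≡ 24
27 = 16 + 8 + 2 + 1, so 40^27 ≡ 24·36·10·40 ≡ 40 (mod 53)
5·40 = 200 ≡ 41 (mod 53)
20 ≠ 41; the check fails.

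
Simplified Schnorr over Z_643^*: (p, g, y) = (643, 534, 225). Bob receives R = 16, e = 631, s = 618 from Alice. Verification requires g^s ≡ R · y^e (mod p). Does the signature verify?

does not verify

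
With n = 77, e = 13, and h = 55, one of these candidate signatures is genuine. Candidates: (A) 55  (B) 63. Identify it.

Candidate A: 55^13 mod 77 = 55
  → matches h = 55
Candidate B: 63^13 mod 77 = 28

A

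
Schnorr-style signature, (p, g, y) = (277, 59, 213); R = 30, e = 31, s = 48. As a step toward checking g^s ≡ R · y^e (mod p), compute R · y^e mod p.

Squares mod 277: 213^1≡213, 213^2≡218, 213^4≡157, 213^8≡273, 213^16≡16
31 = 16 + 8 + 4 + 2 + 1, so 213^31 ≡ 16·273·157·218·213 ≡ 273 (mod 277)
R · y^e ≡ 30·273 = 8190 ≡ 157 (mod 277)

157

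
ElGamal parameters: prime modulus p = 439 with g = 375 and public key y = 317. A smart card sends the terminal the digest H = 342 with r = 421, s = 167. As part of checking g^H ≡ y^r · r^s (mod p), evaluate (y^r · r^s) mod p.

317^421 mod 439 = 233
421^167 mod 439 = 84
y^r · r^s ≡ 233·84 = 19572 ≡ 256 (mod 439)

256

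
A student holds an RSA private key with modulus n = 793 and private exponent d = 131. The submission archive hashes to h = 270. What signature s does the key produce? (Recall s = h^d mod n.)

303

h^2 ≡ 270^2 = 72900 ≡ 737
h^4 ≡ 737^2 = 543169 ≡ 757
h^8 ≡ 757^2 = 573049 ≡ 503
h^16 ≡ 503^2 = 253009 ≡ 42
h^32 ≡ 42^2 = 1764 ≡ 178
h^64 ≡ 178^2 = 31684 ≡ 757
h^128 ≡ 757^2 = 573049 ≡ 503
131 = 128 + 2 + 1, so h^131 ≡ 503·737·270 ≡ 303 (mod 793)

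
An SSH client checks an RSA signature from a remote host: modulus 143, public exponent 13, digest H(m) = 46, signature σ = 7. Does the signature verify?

σ^2 ≡ 7^2 = 49
σ^4 ≡ 49^2 = 2401 ≡ 113
σ^8 ≡ 113^2 = 12769 ≡ 42
13 = 8 + 4 + 1, so σ^13 ≡ 42·113·7 ≡ 46 (mod 143)
σ^13 mod 143 = 46 matches H(m).

verifies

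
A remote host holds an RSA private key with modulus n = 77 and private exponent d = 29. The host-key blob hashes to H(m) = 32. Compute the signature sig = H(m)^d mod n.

Squares mod 77: (H(m))^1≡32, (H(m))^2≡23, (H(m))^4≡67, (H(m))^8≡23, (H(m))^16≡67
29 = 16 + 8 + 4 + 1, so (H(m))^29 ≡ 67·23·67·32 ≡ 65 (mod 77)

65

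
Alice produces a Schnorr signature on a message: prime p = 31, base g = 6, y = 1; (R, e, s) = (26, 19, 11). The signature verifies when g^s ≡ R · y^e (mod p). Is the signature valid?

g^s mod p:
Squares mod 31: 6^1≡6, 6^2≡5, 6^4≡25, 6^8≡5
11 = 8 + 2 + 1, so 6^11 ≡ 5·5·6 ≡ 26 (mod 31)
R · y^e mod p:
Squares mod 31: 1^1≡1, 1^2≡1, 1^4≡1, 1^8≡1, 1^16≡1
19 = 16 + 2 + 1, so 1^19 ≡ 1·1·1 ≡ 1 (mod 31)
26·1 = 26 ≡ 26 (mod 31)
26 ≡ 26 (mod 31); signature holds.

valid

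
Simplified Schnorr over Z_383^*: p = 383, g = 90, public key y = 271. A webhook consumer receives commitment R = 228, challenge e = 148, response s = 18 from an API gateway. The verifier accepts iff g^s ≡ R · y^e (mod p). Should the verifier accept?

accept

g^s mod p:
90^18 mod 383 = 86
R · y^e mod p:
271^148 mod 383 = 165
228·165 = 37620 ≡ 86 (mod 383)
86 ≡ 86 (mod 383); signature holds.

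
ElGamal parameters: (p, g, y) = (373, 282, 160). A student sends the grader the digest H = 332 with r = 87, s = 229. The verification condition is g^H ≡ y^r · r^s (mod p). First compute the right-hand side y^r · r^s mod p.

366

160^2 = 25600 ≡ 236
160^4 ≡ 236^2 = 55696 ≡ 119
160^8 ≡ 119^2 = 14161 ≡ 360
160^16 ≡ 360^2 = 129600 ≡ 169
160^32 ≡ 169^2 = 28561 ≡ 213
160^64 ≡ 213^2 = 45369 ≡ 236
87 = 64 + 16 + 4 + 2 + 1, so 160^87 ≡ 236·169·119·236·160 ≡ 219 (mod 373)
87^2 = 7569 ≡ 109
87^4 ≡ 109^2 = 11881 ≡ 318
87^8 ≡ 318^2 = 101124 ≡ 41
87^16 ≡ 41^2 = 1681 ≡ 189
87^32 ≡ 189^2 = 35721 ≡ 286
87^64 ≡ 286^2 = 81796 ≡ 109
87^128 ≡ 109^2 = 11881 ≡ 318
229 = 128 + 64 + 32 + 4 + 1, so 87^229 ≡ 318·109·286·318·87 ≡ 17 (mod 373)
y^r · r^s ≡ 219·17 = 3723 ≡ 366 (mod 373)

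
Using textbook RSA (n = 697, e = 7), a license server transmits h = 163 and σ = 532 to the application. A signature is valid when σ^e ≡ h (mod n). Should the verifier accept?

Squares mod 697: σ^1≡532, σ^2≡42, σ^4≡370
7 = 4 + 2 + 1, so σ^7 ≡ 370·42·532 ≡ 163 (mod 697)
163 = h, so the signature checks out.

accept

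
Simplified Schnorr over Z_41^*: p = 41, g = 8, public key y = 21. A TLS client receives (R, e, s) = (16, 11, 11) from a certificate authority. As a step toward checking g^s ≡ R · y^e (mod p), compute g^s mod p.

33

8^2 = 64 ≡ 23
8^4 ≡ 23^2 = 529 ≡ 37
8^8 ≡ 37^2 = 1369 ≡ 16
11 = 8 + 2 + 1, so 8^11 ≡ 16·23·8 ≡ 33 (mod 41)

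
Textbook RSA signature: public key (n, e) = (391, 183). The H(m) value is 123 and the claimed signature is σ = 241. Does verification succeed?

fails

Squares mod 391: σ^1≡241, σ^2≡213, σ^4≡13, σ^8≡169, σ^16≡18, σ^32≡324, σ^64≡188, σ^128≡154
183 = 128 + 32 + 16 + 4 + 2 + 1, so σ^183 ≡ 154·324·18·13·213·241 ≡ 283 (mod 391)
σ^183 mod 391 = 283, but H(m) = 123.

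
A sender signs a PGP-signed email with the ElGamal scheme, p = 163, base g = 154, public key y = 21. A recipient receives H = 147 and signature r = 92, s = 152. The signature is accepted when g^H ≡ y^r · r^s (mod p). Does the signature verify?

does not verify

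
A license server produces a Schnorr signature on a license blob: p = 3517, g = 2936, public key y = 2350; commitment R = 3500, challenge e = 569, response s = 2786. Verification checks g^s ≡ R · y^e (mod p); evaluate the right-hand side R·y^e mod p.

2350^2 = 5522500 ≡ 810
2350^4 ≡ 810^2 = 656100 ≡ 1938
2350^8 ≡ 1938^2 = 3755844 ≡ 3205
2350^16 ≡ 3205^2 = 10272025 ≡ 2385
2350^32 ≡ 2385^2 = 5688225 ≡ 1236
2350^64 ≡ 1236^2 = 1527696 ≡ 1318
2350^128 ≡ 1318^2 = 1737124 ≡ 3243
2350^256 ≡ 3243^2 = 10517049 ≡ 1219
2350^512 ≡ 1219^2 = 1485961 ≡ 1787
569 = 512 + 32 + 16 + 8 + 1, so 2350^569 ≡ 1787·1236·2385·3205·2350 ≡ 2424 (mod 3517)
R · y^e ≡ 3500·2424 = 8484000 ≡ 996 (mod 3517)

996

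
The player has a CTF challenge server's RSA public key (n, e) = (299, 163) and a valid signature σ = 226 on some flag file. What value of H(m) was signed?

125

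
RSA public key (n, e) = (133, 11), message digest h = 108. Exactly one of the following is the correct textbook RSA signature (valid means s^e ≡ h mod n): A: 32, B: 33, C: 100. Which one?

B

Candidate A: Squares mod 133: 32^1≡32, 32^2≡93, 32^4≡4, 32^8≡16; 11 = 8 + 2 + 1, so 32^11 ≡ 16·93·32 ≡ 2 (mod 133)
Candidate B: Squares mod 133: 33^1≡33, 33^2≡25, 33^4≡93, 33^8≡4; 11 = 8 + 2 + 1, so 33^11 ≡ 4·25·33 ≡ 108 (mod 133)
  → matches h = 108
Candidate C: Squares mod 133: 100^1≡100, 100^2≡25, 100^4≡93, 100^8≡4; 11 = 8 + 2 + 1, so 100^11 ≡ 4·25·100 ≡ 25 (mod 133)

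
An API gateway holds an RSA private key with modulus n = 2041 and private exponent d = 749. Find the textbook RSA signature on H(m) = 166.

(H(m))^2 ≡ 166^2 = 27556 ≡ 1023
(H(m))^4 ≡ 1023^2 = 1046529 ≡ 1537
(H(m))^8 ≡ 1537^2 = 2362369 ≡ 932
(H(m))^16 ≡ 932^2 = 868624 ≡ 1199
(H(m))^32 ≡ 1199^2 = 1437601 ≡ 737
(H(m))^64 ≡ 737^2 = 543169 ≡ 263
(H(m))^128 ≡ 263^2 = 69169 ≡ 1816
(H(m))^256 ≡ 1816^2 = 3297856 ≡ 1641
(H(m))^512 ≡ 1641^2 = 2692881 ≡ 802
749 = 512 + 128 + 64 + 32 + 8 + 4 + 1, so (H(m))^749 ≡ 802·1816·263·737·932·1537·166 ≡ 147 (mod 2041)

147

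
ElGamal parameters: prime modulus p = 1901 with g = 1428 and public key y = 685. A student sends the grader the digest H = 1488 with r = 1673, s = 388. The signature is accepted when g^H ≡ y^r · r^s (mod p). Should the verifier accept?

reject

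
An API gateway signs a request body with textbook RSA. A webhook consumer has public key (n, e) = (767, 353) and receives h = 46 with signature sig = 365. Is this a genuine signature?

forged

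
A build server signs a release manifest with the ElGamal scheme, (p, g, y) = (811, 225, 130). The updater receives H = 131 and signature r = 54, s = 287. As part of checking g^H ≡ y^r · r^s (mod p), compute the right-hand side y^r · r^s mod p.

796

130^2 = 16900 ≡ 680
130^4 ≡ 680^2 = 462400 ≡ 130
130^8 ≡ 130^2 = 16900 ≡ 680
130^16 ≡ 680^2 = 462400 ≡ 130
130^32 ≡ 130^2 = 16900 ≡ 680
54 = 32 + 16 + 4 + 2, so 130^54 ≡ 680·130·130·680 ≡ 1 (mod 811)
54^2 = 2916 ≡ 483
54^4 ≡ 483^2 = 233289 ≡ 532
54^8 ≡ 532^2 = 283024 ≡ 796
54^16 ≡ 796^2 = 633616 ≡ 225
54^32 ≡ 225^2 = 50625 ≡ 343
54^64 ≡ 343^2 = 117649 ≡ 54
54^128 ≡ 54^2 = 2916 ≡ 483
54^256 ≡ 483^2 = 233289 ≡ 532
287 = 256 + 16 + 8 + 4 + 2 + 1, so 54^287 ≡ 532·225·796·532·483·54 ≡ 796 (mod 811)
y^r · r^s ≡ 1·796 = 796 ≡ 796 (mod 811)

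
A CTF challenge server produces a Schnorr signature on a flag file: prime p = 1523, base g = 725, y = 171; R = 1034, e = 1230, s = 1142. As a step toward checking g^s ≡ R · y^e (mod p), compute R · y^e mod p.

62

171^2 = 29241 ≡ 304
171^4 ≡ 304^2 = 92416 ≡ 1036
171^8 ≡ 1036^2 = 1073296 ≡ 1104
171^16 ≡ 1104^2 = 1218816 ≡ 416
171^32 ≡ 416^2 = 173056 ≡ 957
171^64 ≡ 957^2 = 915849 ≡ 526
171^128 ≡ 526^2 = 276676 ≡ 1013
171^256 ≡ 1013^2 = 1026169 ≡ 1190
171^512 ≡ 1190^2 = 1416100 ≡ 1233
171^1024 ≡ 1233^2 = 1520289 ≡ 335
1230 = 1024 + 128 + 64 + 8 + 4 + 2, so 171^1230 ≡ 335·1013·526·1104·1036·304 ≡ 928 (mod 1523)
R · y^e ≡ 1034·928 = 959552 ≡ 62 (mod 1523)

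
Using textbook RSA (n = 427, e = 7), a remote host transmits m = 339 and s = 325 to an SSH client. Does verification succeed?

passes

s^2 ≡ 325^2 = 105625 ≡ 156
s^4 ≡ 156^2 = 24336 ≡ 424
7 = 4 + 2 + 1, so s^7 ≡ 424·156·325 ≡ 339 (mod 427)
s^7 mod 427 = 339 matches m.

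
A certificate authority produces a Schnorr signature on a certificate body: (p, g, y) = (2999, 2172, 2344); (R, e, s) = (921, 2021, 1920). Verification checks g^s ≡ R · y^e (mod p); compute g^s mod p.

2172^1920 mod 2999 = 1745

1745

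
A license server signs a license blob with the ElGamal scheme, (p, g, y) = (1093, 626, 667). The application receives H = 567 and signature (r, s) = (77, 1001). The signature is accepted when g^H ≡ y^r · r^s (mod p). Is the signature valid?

valid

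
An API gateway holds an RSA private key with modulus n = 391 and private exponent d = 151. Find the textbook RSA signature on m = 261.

303

m^2 ≡ 261^2 = 68121 ≡ 87
m^4 ≡ 87^2 = 7569 ≡ 140
m^8 ≡ 140^2 = 19600 ≡ 50
m^16 ≡ 50^2 = 2500 ≡ 154
m^32 ≡ 154^2 = 23716 ≡ 256
m^64 ≡ 256^2 = 65536 ≡ 239
m^128 ≡ 239^2 = 57121 ≡ 35
151 = 128 + 16 + 4 + 2 + 1, so m^151 ≡ 35·154·140·87·261 ≡ 303 (mod 391)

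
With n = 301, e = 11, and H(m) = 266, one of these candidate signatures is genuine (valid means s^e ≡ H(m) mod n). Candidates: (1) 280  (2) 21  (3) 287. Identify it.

1

Candidate 1: Squares mod 301: 280^1≡280, 280^2≡140, 280^4≡35, 280^8≡21; 11 = 8 + 2 + 1, so 280^11 ≡ 21·140·280 ≡ 266 (mod 301)
  → matches H(m) = 266
Candidate 2: Squares mod 301: 21^1≡21, 21^2≡140, 21^4≡35, 21^8≡21; 11 = 8 + 2 + 1, so 21^11 ≡ 21·140·21 ≡ 35 (mod 301)
Candidate 3: Squares mod 301: 287^1≡287, 287^2≡196, 287^4≡189, 287^8≡203; 11 = 8 + 2 + 1, so 287^11 ≡ 203·196·287 ≡ 119 (mod 301)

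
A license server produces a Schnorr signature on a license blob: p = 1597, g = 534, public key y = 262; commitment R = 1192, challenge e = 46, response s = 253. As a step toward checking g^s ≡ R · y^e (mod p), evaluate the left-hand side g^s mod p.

1124

534^253 mod 1597 = 1124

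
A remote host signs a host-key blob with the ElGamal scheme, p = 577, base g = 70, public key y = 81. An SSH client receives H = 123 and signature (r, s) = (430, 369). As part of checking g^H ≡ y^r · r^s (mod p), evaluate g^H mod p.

509

Squares mod 577: 70^1≡70, 70^2≡284, 70^4≡453, 70^8≡374, 70^16≡242, 70^32≡287, 70^64≡435
123 = 64 + 32 + 16 + 8 + 2 + 1, so 70^123 ≡ 435·287·242·374·284·70 ≡ 509 (mod 577)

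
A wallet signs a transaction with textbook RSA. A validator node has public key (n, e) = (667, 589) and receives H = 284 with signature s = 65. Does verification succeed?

fails

s^589 mod 667 = 297
s^589 mod 667 = 297, but H = 284.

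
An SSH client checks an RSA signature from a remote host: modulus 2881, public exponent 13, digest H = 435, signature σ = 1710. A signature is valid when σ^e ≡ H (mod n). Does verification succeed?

passes

σ^2 ≡ 1710^2 = 2924100 ≡ 2766
σ^4 ≡ 2766^2 = 7650756 ≡ 1701
σ^8 ≡ 1701^2 = 2893401 ≡ 877
13 = 8 + 4 + 1, so σ^13 ≡ 877·1701·1710 ≡ 435 (mod 2881)
σ^13 mod 2881 = 435 matches H.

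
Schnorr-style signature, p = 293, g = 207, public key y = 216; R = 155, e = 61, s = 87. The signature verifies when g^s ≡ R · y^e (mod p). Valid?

g^s mod p:
Squares mod 293: 207^1≡207, 207^2≡71, 207^4≡60, 207^8≡84, 207^16≡24, 207^32≡283, 207^64≡100
87 = 64 + 16 + 4 + 2 + 1, so 207^87 ≡ 100·24·60·71·207 ≡ 286 (mod 293)
R · y^e mod p:
Squares mod 293: 216^1≡216, 216^2≡69, 216^4≡73, 216^8≡55, 216^16≡95, 216^32≡235
61 = 32 + 16 + 8 + 4 + 1, so 216^61 ≡ 235·95·55·73·216 ≡ 64 (mod 293)
155·64 = 9920 ≡ 251 (mod 293)
286 ≠ 251; the check fails.

no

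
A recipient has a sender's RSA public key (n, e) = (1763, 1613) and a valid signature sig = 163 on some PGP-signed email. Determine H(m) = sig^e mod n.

614

sig^1613 mod 1763 = 614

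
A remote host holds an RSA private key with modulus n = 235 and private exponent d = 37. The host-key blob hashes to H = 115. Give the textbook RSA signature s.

100

Squares mod 235: H^1≡115, H^2≡65, H^4≡230, H^8≡25, H^16≡155, H^32≡55
37 = 32 + 4 + 1, so H^37 ≡ 55·230·115 ≡ 100 (mod 235)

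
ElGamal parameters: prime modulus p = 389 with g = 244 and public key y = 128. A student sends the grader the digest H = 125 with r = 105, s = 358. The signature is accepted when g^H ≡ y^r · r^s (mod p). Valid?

no

Left side g^H mod p:
244^125 mod 389 = 12
Right side y^r · r^s mod p:
128^105 mod 389 = 190
105^358 mod 389 = 340
190·340 = 64600 ≡ 26 (mod 389)
12 ≠ 26, so verification fails.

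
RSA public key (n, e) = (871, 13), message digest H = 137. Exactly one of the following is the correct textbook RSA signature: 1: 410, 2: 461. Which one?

Candidate 1: 410^13 mod 871 = 137
  → matches H = 137
Candidate 2: 461^13 mod 871 = 734

1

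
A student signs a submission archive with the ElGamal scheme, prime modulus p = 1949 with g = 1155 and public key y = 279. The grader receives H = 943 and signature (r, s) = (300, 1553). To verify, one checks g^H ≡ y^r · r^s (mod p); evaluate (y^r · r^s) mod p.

348

279^2 = 77841 ≡ 1830
279^4 ≡ 1830^2 = 3348900 ≡ 518
279^8 ≡ 518^2 = 268324 ≡ 1311
279^16 ≡ 1311^2 = 1718721 ≡ 1652
279^32 ≡ 1652^2 = 2729104 ≡ 504
279^64 ≡ 504^2 = 254016 ≡ 646
279^128 ≡ 646^2 = 417316 ≡ 230
279^256 ≡ 230^2 = 52900 ≡ 277
300 = 256 + 32 + 8 + 4, so 279^300 ≡ 277·504·1311·518 ≡ 917 (mod 1949)
300^2 = 90000 ≡ 346
300^4 ≡ 346^2 = 119716 ≡ 827
300^8 ≡ 827^2 = 683929 ≡ 1779
300^16 ≡ 1779^2 = 3164841 ≡ 1614
300^32 ≡ 1614^2 = 2604996 ≡ 1132
300^64 ≡ 1132^2 = 1281424 ≡ 931
300^128 ≡ 931^2 = 866761 ≡ 1405
300^256 ≡ 1405^2 = 1974025 ≡ 1637
300^512 ≡ 1637^2 = 2679769 ≡ 1843
300^1024 ≡ 1843^2 = 3396649 ≡ 1491
1553 = 1024 + 512 + 16 + 1, so 300^1553 ≡ 1491·1843·1614·300 ≡ 1926 (mod 1949)
y^r · r^s ≡ 917·1926 = 1766142 ≡ 348 (mod 1949)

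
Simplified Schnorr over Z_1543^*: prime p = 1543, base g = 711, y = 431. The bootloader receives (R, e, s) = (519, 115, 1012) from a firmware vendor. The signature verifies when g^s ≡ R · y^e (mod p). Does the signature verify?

g^s mod p:
Squares mod 1543: 711^1≡711, 711^2≡960, 711^4≡429, 711^8≡424, 711^16≡788, 711^32≡658, 711^64≡924, 711^128≡497, 711^256≡129, 711^512≡1211
1012 = 512 + 256 + 128 + 64 + 32 + 16 + 4, so 711^1012 ≡ 1211·129·497·924·658·788·429 ≡ 473 (mod 1543)
R · y^e mod p:
Squares mod 1543: 431^1≡431, 431^2≡601, 431^4≡139, 431^8≡805, 431^16≡1508, 431^32≡1225, 431^64≡829
115 = 64 + 32 + 16 + 2 + 1, so 431^115 ≡ 829·1225·1508·601·431 ≡ 432 (mod 1543)
519·432 = 224208 ≡ 473 (mod 1543)
473 ≡ 473 (mod 1543); signature holds.

verifies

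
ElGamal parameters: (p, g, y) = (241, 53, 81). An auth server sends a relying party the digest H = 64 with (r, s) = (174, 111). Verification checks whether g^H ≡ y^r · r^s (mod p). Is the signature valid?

invalid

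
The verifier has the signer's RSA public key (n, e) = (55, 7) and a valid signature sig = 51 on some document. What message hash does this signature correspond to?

6

sig^2 ≡ 51^2 = 2601 ≡ 16
sig^4 ≡ 16^2 = 256 ≡ 36
7 = 4 + 2 + 1, so sig^7 ≡ 36·16·51 ≡ 6 (mod 55)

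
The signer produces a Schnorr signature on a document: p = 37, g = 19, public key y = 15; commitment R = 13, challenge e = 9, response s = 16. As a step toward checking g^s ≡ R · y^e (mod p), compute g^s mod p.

33

19^2 = 361 ≡ 28
19^4 ≡ 28^2 = 784 ≡ 7
19^8 ≡ 7^2 = 49 ≡ 12
19^16 ≡ 12^2 = 144 ≡ 33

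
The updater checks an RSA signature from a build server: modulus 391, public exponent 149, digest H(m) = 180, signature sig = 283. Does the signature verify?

Squares mod 391: sig^1≡283, sig^2≡325, sig^4≡55, sig^8≡288, sig^16≡52, sig^32≡358, sig^64≡307, sig^128≡18
149 = 128 + 16 + 4 + 1, so sig^149 ≡ 18·52·55·283 ≡ 180 (mod 391)
Since 180 equals the digest 180, verification succeeds.

verifies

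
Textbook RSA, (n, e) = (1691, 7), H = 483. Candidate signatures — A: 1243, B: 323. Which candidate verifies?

Candidate A: Squares mod 1691: 1243^1≡1243, 1243^2≡1166, 1243^4≡1683; 7 = 4 + 2 + 1, so 1243^7 ≡ 1683·1166·1243 ≡ 483 (mod 1691)
  → matches H = 483
Candidate B: Squares mod 1691: 323^1≡323, 323^2≡1178, 323^4≡1064; 7 = 4 + 2 + 1, so 323^7 ≡ 1064·1178·323 ≡ 1615 (mod 1691)

A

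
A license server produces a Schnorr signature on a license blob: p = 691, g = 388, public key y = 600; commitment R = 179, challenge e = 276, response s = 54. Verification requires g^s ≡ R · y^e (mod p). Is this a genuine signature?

g^s mod p:
388^2 = 150544 ≡ 597
388^4 ≡ 597^2 = 356409 ≡ 544
388^8 ≡ 544^2 = 295936 ≡ 188
388^16 ≡ 188^2 = 35344 ≡ 103
388^32 ≡ 103^2 = 10609 ≡ 244
54 = 32 + 16 + 4 + 2, so 388^54 ≡ 244·103·544·597 ≡ 179 (mod 691)
R · y^e mod p:
600^2 = 360000 ≡ 680
600^4 ≡ 680^2 = 462400 ≡ 121
600^8 ≡ 121^2 = 14641 ≡ 130
600^16 ≡ 130^2 = 16900 ≡ 316
600^32 ≡ 316^2 = 99856 ≡ 352
600^64 ≡ 352^2 = 123904 ≡ 215
600^128 ≡ 215^2 = 46225 ≡ 619
600^256 ≡ 619^2 = 383161 ≡ 347
276 = 256 + 16 + 4, so 600^276 ≡ 347·316·121 ≡ 1 (mod 691)
179·1 = 179 ≡ 179 (mod 691)
179 ≡ 179 (mod 691); signature holds.

genuine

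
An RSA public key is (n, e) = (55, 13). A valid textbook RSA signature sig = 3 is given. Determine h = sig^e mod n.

38

sig^2 ≡ 3^2 = 9
sig^4 ≡ 9^2 = 81 ≡ 26
sig^8 ≡ 26^2 = 676 ≡ 16
13 = 8 + 4 + 1, so sig^13 ≡ 16·26·3 ≡ 38 (mod 55)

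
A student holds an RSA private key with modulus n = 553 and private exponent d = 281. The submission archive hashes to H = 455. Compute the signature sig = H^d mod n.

H^2 ≡ 455^2 = 207025 ≡ 203
H^4 ≡ 203^2 = 41209 ≡ 287
H^8 ≡ 287^2 = 82369 ≡ 525
H^16 ≡ 525^2 = 275625 ≡ 231
H^32 ≡ 231^2 = 53361 ≡ 273
H^64 ≡ 273^2 = 74529 ≡ 427
H^128 ≡ 427^2 = 182329 ≡ 392
H^256 ≡ 392^2 = 153664 ≡ 483
281 = 256 + 16 + 8 + 1, so H^281 ≡ 483·231·525·455 ≡ 28 (mod 553)

28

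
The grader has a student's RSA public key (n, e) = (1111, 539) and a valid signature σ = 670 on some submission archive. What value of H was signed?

373

Squares mod 1111: σ^1≡670, σ^2≡56, σ^4≡914, σ^8≡1035, σ^16≡221, σ^32≡1068, σ^64≡738, σ^128≡254, σ^256≡78, σ^512≡529
539 = 512 + 16 + 8 + 2 + 1, so σ^539 ≡ 529·221·1035·56·670 ≡ 373 (mod 1111)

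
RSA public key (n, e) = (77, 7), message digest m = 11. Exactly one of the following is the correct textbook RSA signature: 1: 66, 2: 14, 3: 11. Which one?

Candidate 1: Squares mod 77: 66^1≡66, 66^2≡44, 66^4≡11; 7 = 4 + 2 + 1, so 66^7 ≡ 11·44·66 ≡ 66 (mod 77)
Candidate 2: Squares mod 77: 14^1≡14, 14^2≡42, 14^4≡70; 7 = 4 + 2 + 1, so 14^7 ≡ 70·42·14 ≡ 42 (mod 77)
Candidate 3: Squares mod 77: 11^1≡11, 11^2≡44, 11^4≡11; 7 = 4 + 2 + 1, so 11^7 ≡ 11·44·11 ≡ 11 (mod 77)
  → matches m = 11

3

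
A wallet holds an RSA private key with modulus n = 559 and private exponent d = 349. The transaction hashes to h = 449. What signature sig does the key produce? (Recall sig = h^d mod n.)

h^2 ≡ 449^2 = 201601 ≡ 361
h^4 ≡ 361^2 = 130321 ≡ 74
h^8 ≡ 74^2 = 5476 ≡ 445
h^16 ≡ 445^2 = 198025 ≡ 139
h^32 ≡ 139^2 = 19321 ≡ 315
h^64 ≡ 315^2 = 99225 ≡ 282
h^128 ≡ 282^2 = 79524 ≡ 146
h^256 ≡ 146^2 = 21316 ≡ 74
349 = 256 + 64 + 16 + 8 + 4 + 1, so h^349 ≡ 74·282·139·445·74·449 ≡ 20 (mod 559)

20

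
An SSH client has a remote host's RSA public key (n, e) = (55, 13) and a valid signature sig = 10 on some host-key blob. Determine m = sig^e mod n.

10

sig^2 ≡ 10^2 = 100 ≡ 45
sig^4 ≡ 45^2 = 2025 ≡ 45
sig^8 ≡ 45^2 = 2025 ≡ 45
13 = 8 + 4 + 1, so sig^13 ≡ 45·45·10 ≡ 10 (mod 55)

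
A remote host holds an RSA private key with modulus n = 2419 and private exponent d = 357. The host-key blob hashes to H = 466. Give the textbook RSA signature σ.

H^357 mod 2419 = 1864

1864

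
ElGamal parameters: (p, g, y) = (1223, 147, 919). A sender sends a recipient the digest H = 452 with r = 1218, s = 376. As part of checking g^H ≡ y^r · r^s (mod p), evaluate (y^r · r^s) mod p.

708

919^1218 mod 1223 = 864
1218^376 mod 1223 = 1003
y^r · r^s ≡ 864·1003 = 866592 ≡ 708 (mod 1223)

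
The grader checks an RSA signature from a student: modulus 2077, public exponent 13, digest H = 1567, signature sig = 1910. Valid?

no

sig^13 mod 2077 = 510
sig^13 mod 2077 = 510, but H = 1567.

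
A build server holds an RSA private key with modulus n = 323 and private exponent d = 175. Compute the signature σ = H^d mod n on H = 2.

60

Squares mod 323: H^1≡2, H^2≡4, H^4≡16, H^8≡256, H^16≡290, H^32≡120, H^64≡188, H^128≡137
175 = 128 + 32 + 8 + 4 + 2 + 1, so H^175 ≡ 137·120·256·16·4·2 ≡ 60 (mod 323)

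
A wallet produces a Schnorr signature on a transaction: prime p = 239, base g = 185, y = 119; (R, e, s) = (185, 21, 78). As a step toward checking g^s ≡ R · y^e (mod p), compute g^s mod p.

185^2 = 34225 ≡ 48
185^4 ≡ 48^2 = 2304 ≡ 153
185^8 ≡ 153^2 = 23409 ≡ 226
185^16 ≡ 226^2 = 51076 ≡ 169
185^32 ≡ 169^2 = 28561 ≡ 120
185^64 ≡ 120^2 = 14400 ≡ 60
78 = 64 + 8 + 4 + 2, so 185^78 ≡ 60·226·153·48 ≡ 32 (mod 239)

32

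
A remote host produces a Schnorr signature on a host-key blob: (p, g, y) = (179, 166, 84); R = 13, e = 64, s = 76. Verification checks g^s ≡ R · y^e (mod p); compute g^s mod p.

166^2 = 27556 ≡ 169
166^4 ≡ 169^2 = 28561 ≡ 100
166^8 ≡ 100^2 = 10000 ≡ 155
166^16 ≡ 155^2 = 24025 ≡ 39
166^32 ≡ 39^2 = 1521 ≡ 89
166^64 ≡ 89^2 = 7921 ≡ 45
76 = 64 + 8 + 4, so 166^76 ≡ 45·155·100 ≡ 116 (mod 179)

116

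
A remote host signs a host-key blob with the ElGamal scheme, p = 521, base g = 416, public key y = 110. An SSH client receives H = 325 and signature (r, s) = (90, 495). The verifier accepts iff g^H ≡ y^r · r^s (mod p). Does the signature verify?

Left side g^H mod p:
416^325 mod 521 = 520
Right side y^r · r^s mod p:
110^90 mod 521 = 18
90^495 mod 521 = 503
18·503 = 9054 ≡ 197 (mod 521)
520 ≠ 197, so verification fails.

does not verify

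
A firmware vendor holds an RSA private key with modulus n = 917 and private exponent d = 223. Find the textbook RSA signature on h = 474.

h^2 ≡ 474^2 = 224676 ≡ 11
h^4 ≡ 11^2 = 121
h^8 ≡ 121^2 = 14641 ≡ 886
h^16 ≡ 886^2 = 784996 ≡ 44
h^32 ≡ 44^2 = 1936 ≡ 102
h^64 ≡ 102^2 = 10404 ≡ 317
h^128 ≡ 317^2 = 100489 ≡ 536
223 = 128 + 64 + 16 + 8 + 4 + 2 + 1, so h^223 ≡ 536·317·44·886·121·11·474 ≡ 278 (mod 917)

278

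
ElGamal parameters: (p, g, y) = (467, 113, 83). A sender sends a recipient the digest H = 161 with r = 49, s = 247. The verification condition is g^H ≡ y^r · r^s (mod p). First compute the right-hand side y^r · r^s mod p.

249

83^2 = 6889 ≡ 351
83^4 ≡ 351^2 = 123201 ≡ 380
83^8 ≡ 380^2 = 144400 ≡ 97
83^16 ≡ 97^2 = 9409 ≡ 69
83^32 ≡ 69^2 = 4761 ≡ 91
49 = 32 + 16 + 1, so 83^49 ≡ 91·69·83 ≡ 452 (mod 467)
49^2 = 2401 ≡ 66
49^4 ≡ 66^2 = 4356 ≡ 153
49^8 ≡ 153^2 = 23409 ≡ 59
49^16 ≡ 59^2 = 3481 ≡ 212
49^32 ≡ 212^2 = 44944 ≡ 112
49^64 ≡ 112^2 = 12544 ≡ 402
49^128 ≡ 402^2 = 161604 ≡ 22
247 = 128 + 64 + 32 + 16 + 4 + 2 + 1, so 49^247 ≡ 22·402·112·212·153·66·49 ≡ 357 (mod 467)
y^r · r^s ≡ 452·357 = 161364 ≡ 249 (mod 467)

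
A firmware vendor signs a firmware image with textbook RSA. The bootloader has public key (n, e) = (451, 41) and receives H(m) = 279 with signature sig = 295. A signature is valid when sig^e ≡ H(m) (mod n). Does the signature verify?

does not verify

Squares mod 451: sig^1≡295, sig^2≡433, sig^4≡324, sig^8≡344, sig^16≡174, sig^32≡59
41 = 32 + 8 + 1, so sig^41 ≡ 59·344·295 ≡ 295 (mod 451)
The recovered value 295 does not match the digest 279.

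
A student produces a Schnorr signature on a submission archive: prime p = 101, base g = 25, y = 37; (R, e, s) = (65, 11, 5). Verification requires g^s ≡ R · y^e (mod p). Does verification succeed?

g^s mod p:
Squares mod 101: 25^1≡25, 25^2≡19, 25^4≡58
5 = 4 + 1, so 25^5 ≡ 58·25 ≡ 36 (mod 101)
R · y^e mod p:
Squares mod 101: 37^1≡37, 37^2≡56, 37^4≡5, 37^8≡25
11 = 8 + 2 + 1, so 37^11 ≡ 25·56·37 ≡ 88 (mod 101)
65·88 = 5720 ≡ 64 (mod 101)
36 ≠ 64; the check fails.

fails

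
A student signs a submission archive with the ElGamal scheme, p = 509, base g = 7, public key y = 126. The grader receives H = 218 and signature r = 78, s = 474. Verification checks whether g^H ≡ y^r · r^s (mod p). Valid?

yes

Left side g^H mod p:
7^2 = 49
7^4 ≡ 49^2 = 2401 ≡ 365
7^8 ≡ 365^2 = 133225 ≡ 376
7^16 ≡ 376^2 = 141376 ≡ 383
7^32 ≡ 383^2 = 146689 ≡ 97
7^64 ≡ 97^2 = 9409 ≡ 247
7^128 ≡ 247^2 = 61009 ≡ 438
218 = 128 + 64 + 16 + 8 + 2, so 7^218 ≡ 438·247·383·376·49 ≡ 138 (mod 509)
Right side y^r · r^s mod p:
126^2 = 15876 ≡ 97
126^4 ≡ 97^2 = 9409 ≡ 247
126^8 ≡ 247^2 = 61009 ≡ 438
126^16 ≡ 438^2 = 191844 ≡ 460
126^32 ≡ 460^2 = 211600 ≡ 365
126^64 ≡ 365^2 = 133225 ≡ 376
78 = 64 + 8 + 4 + 2, so 126^78 ≡ 376·438·247·97 ≡ 445 (mod 509)
78^2 = 6084 ≡ 485
78^4 ≡ 485^2 = 235225 ≡ 67
78^8 ≡ 67^2 = 4489 ≡ 417
78^16 ≡ 417^2 = 173889 ≡ 320
78^32 ≡ 320^2 = 102400 ≡ 91
78^64 ≡ 91^2 = 8281 ≡ 137
78^128 ≡ 137^2 = 18769 ≡ 445
78^256 ≡ 445^2 = 198025 ≡ 24
474 = 256 + 128 + 64 + 16 + 8 + 2, so 78^474 ≡ 24·445·137·320·417·485 ≡ 141 (mod 509)
445·141 = 62745 ≡ 138 (mod 509)
138 ≡ 138 (mod 509), so the signature is genuine.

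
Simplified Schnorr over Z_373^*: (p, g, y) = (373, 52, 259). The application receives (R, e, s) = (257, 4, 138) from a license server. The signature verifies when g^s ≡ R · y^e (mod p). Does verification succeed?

passes

g^s mod p:
52^2 = 2704 ≡ 93
52^4 ≡ 93^2 = 8649 ≡ 70
52^8 ≡ 70^2 = 4900 ≡ 51
52^16 ≡ 51^2 = 2601 ≡ 363
52^32 ≡ 363^2 = 131769 ≡ 100
52^64 ≡ 100^2 = 10000 ≡ 302
52^128 ≡ 302^2 = 91204 ≡ 192
138 = 128 + 8 + 2, so 52^138 ≡ 192·51·93 ≡ 163 (mod 373)
R · y^e mod p:
259^2 = 67081 ≡ 314
259^4 ≡ 314^2 = 98596 ≡ 124
257·124 = 31868 ≡ 163 (mod 373)
163 ≡ 163 (mod 373); signature holds.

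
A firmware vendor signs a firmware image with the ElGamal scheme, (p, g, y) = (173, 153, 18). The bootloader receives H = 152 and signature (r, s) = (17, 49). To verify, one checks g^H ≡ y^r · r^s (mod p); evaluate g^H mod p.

153^2 = 23409 ≡ 54
153^4 ≡ 54^2 = 2916 ≡ 148
153^8 ≡ 148^2 = 21904 ≡ 106
153^16 ≡ 106^2 = 11236 ≡ 164
153^32 ≡ 164^2 = 26896 ≡ 81
153^64 ≡ 81^2 = 6561 ≡ 160
153^128 ≡ 160^2 = 25600 ≡ 169
152 = 128 + 16 + 8, so 153^152 ≡ 169·164·106 ≡ 10 (mod 173)

10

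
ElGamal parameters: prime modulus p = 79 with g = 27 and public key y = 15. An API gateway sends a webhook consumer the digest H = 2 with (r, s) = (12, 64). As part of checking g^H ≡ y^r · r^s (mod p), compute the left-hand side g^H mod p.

18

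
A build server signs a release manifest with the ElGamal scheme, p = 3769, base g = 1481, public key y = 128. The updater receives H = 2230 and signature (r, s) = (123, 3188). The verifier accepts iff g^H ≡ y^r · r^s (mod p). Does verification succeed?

passes

Left side g^H mod p:
1481^2230 mod 3769 = 823
Right side y^r · r^s mod p:
128^123 mod 3769 = 2935
123^3188 mod 3769 = 3176
2935·3176 = 9321560 ≡ 823 (mod 3769)
823 ≡ 823 (mod 3769), so the signature is genuine.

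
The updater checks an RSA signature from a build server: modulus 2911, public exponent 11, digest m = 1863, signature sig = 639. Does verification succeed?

fails

sig^2 ≡ 639^2 = 408321 ≡ 781
sig^4 ≡ 781^2 = 609961 ≡ 1562
sig^8 ≡ 1562^2 = 2439844 ≡ 426
11 = 8 + 2 + 1, so sig^11 ≡ 426·781·639 ≡ 71 (mod 2911)
sig^11 mod 2911 = 71, but m = 1863.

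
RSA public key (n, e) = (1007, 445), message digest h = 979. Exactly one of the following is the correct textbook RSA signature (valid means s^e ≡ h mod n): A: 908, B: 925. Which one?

A

Candidate A: 908^2 = 824464 ≡ 738; 908^4 ≡ 738^2 = 544644 ≡ 864; 908^8 ≡ 864^2 = 746496 ≡ 309; 908^16 ≡ 309^2 = 95481 ≡ 823; 908^32 ≡ 823^2 = 677329 ≡ 625; 908^64 ≡ 625^2 = 390625 ≡ 916; 908^128 ≡ 916^2 = 839056 ≡ 225; 908^256 ≡ 225^2 = 50625 ≡ 275; 445 = 256 + 128 + 32 + 16 + 8 + 4 + 1, so 908^445 ≡ 275·225·625·823·309·864·908 ≡ 979 (mod 1007)
  → matches h = 979
Candidate B: 925^2 = 855625 ≡ 682; 925^4 ≡ 682^2 = 465124 ≡ 897; 925^8 ≡ 897^2 = 804609 ≡ 16; 925^16 ≡ 16^2 = 256; 925^32 ≡ 256^2 = 65536 ≡ 81; 925^64 ≡ 81^2 = 6561 ≡ 519; 925^128 ≡ 519^2 = 269361 ≡ 492; 925^256 ≡ 492^2 = 242064 ≡ 384; 445 = 256 + 128 + 32 + 16 + 8 + 4 + 1, so 925^445 ≡ 384·492·81·256·16·897·925 ≡ 680 (mod 1007)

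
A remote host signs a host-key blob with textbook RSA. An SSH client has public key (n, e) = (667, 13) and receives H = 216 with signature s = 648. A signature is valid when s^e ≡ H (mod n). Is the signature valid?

s^2 ≡ 648^2 = 419904 ≡ 361
s^4 ≡ 361^2 = 130321 ≡ 256
s^8 ≡ 256^2 = 65536 ≡ 170
13 = 8 + 4 + 1, so s^13 ≡ 170·256·648 ≡ 200 (mod 667)
The recovered value 200 does not match the digest 216.

invalid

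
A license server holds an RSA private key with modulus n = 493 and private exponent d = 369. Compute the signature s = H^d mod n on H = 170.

136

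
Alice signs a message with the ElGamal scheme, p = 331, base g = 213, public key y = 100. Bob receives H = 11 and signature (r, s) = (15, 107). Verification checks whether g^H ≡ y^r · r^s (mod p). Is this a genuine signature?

genuine

Left side g^H mod p:
Squares mod 331: 213^1≡213, 213^2≡22, 213^4≡153, 213^8≡239
11 = 8 + 2 + 1, so 213^11 ≡ 239·22·213 ≡ 181 (mod 331)
Right side y^r · r^s mod p:
Squares mod 331: 100^1≡100, 100^2≡70, 100^4≡266, 100^8≡253
15 = 8 + 4 + 2 + 1, so 100^15 ≡ 253·266·70·100 ≡ 180 (mod 331)
Squares mod 331: 15^1≡15, 15^2≡225, 15^4≡313, 15^8≡324, 15^16≡49, 15^32≡84, 15^64≡105
107 = 64 + 32 + 8 + 2 + 1, so 15^107 ≡ 105·84·324·225·15 ≡ 275 (mod 331)
180·275 = 49500 ≡ 181 (mod 331)
181 ≡ 181 (mod 331), so the signature is genuine.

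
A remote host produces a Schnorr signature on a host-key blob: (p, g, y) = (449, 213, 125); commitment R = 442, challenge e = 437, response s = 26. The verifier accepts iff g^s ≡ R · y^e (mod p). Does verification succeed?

passes

g^s mod p:
213^2 = 45369 ≡ 20
213^4 ≡ 20^2 = 400
213^8 ≡ 400^2 = 160000 ≡ 156
213^16 ≡ 156^2 = 24336 ≡ 90
26 = 16 + 8 + 2, so 213^26 ≡ 90·156·20 ≡ 175 (mod 449)
R · y^e mod p:
125^2 = 15625 ≡ 359
125^4 ≡ 359^2 = 128881 ≡ 18
125^8 ≡ 18^2 = 324
125^16 ≡ 324^2 = 104976 ≡ 359
125^32 ≡ 359^2 = 128881 ≡ 18
125^64 ≡ 18^2 = 324
125^128 ≡ 324^2 = 104976 ≡ 359
125^256 ≡ 359^2 = 128881 ≡ 18
437 = 256 + 128 + 32 + 16 + 4 + 1, so 125^437 ≡ 18·359·18·359·18·125 ≡ 424 (mod 449)
442·424 = 187408 ≡ 175 (mod 449)
175 ≡ 175 (mod 449); signature holds.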